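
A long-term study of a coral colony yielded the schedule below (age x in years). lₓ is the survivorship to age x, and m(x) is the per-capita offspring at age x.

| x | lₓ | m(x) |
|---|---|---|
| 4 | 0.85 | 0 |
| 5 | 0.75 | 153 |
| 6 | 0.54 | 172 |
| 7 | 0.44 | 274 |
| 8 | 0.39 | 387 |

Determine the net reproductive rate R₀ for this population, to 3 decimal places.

479.120

R₀ = Σ lₓ m(x):
  age 4: 0.85 × 0 = 0.0000
  age 5: 0.75 × 153 = 114.7500
  age 6: 0.54 × 172 = 92.8800
  age 7: 0.44 × 274 = 120.5600
  age 8: 0.39 × 387 = 150.9300
R₀ = 0.0000 + 114.7500 + 92.8800 + 120.5600 + 150.9300 = 479.1200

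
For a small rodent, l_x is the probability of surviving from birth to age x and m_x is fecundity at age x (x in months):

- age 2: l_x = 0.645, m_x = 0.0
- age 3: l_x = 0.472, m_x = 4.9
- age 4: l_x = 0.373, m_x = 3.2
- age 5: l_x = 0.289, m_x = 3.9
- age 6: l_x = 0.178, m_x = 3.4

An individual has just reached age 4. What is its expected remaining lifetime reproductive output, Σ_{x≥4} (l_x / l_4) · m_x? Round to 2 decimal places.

l_4 = 0.373. Conditional survival from age 4 to x is l_x / l_4.
  x=4: (0.373/0.373) × 3.2 = 3.2000
  x=5: (0.289/0.373) × 3.9 = 3.0217
  x=6: (0.178/0.373) × 3.4 = 1.6225
Sum = 3.2000 + 3.0217 + 1.6225 = 7.8442

7.84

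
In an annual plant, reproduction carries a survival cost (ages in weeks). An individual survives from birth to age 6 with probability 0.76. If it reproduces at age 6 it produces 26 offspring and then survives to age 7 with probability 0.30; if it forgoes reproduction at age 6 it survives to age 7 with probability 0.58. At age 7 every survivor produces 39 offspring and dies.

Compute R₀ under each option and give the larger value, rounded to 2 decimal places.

breed at age 6: R₀ = 0.76 × (26 + 0.30 × 39) = 0.76 × 37.7000 = 28.6520
delay to age 7: R₀ = 0.76 × (0.58 × 39) = 0.76 × 22.6200 = 17.1912
Higher: breed at age 6 (28.6520).

28.65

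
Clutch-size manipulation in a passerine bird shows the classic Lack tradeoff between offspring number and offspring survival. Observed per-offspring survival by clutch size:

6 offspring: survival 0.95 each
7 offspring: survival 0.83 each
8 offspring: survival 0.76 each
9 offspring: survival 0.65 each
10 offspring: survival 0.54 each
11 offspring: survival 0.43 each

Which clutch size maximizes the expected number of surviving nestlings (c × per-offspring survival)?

Expected surviving nestlings = c × s(c):
  c=6: 6 × 0.95 = 5.700
  c=7: 7 × 0.83 = 5.810
  c=8: 8 × 0.76 = 6.080
  c=9: 9 × 0.65 = 5.850
  c=10: 10 × 0.54 = 5.400
  c=11: 11 × 0.43 = 4.730
Maximum at c = 8 (6.080 surviving nestlings).

8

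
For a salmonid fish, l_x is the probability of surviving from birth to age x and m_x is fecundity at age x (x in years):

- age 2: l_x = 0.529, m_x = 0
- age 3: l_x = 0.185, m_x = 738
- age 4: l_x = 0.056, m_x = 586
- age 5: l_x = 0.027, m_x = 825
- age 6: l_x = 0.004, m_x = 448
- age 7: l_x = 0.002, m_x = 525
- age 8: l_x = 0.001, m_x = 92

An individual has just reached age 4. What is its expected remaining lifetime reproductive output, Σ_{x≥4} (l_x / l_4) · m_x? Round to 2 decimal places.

1036.16

l_4 = 0.056. Conditional survival from age 4 to x is l_x / l_4.
  x=4: (0.056/0.056) × 586 = 586.0000
  x=5: (0.027/0.056) × 825 = 397.7679
  x=6: (0.004/0.056) × 448 = 32.0000
  x=7: (0.002/0.056) × 525 = 18.7500
  x=8: (0.001/0.056) × 92 = 1.6429
Sum = 586.0000 + 397.7679 + 32.0000 + 18.7500 + 1.6429 = 1036.1607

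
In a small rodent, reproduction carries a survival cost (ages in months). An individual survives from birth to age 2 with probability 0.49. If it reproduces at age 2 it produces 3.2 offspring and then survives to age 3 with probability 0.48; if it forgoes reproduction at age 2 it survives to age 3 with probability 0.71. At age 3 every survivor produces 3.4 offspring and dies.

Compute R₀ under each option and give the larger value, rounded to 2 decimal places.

2.37

breed at age 2: R₀ = 0.49 × (3.2 + 0.48 × 3.4) = 0.49 × 4.8320 = 2.3677
delay to age 3: R₀ = 0.49 × (0.71 × 3.4) = 0.49 × 2.4140 = 1.1829
Higher: breed at age 2 (2.3677).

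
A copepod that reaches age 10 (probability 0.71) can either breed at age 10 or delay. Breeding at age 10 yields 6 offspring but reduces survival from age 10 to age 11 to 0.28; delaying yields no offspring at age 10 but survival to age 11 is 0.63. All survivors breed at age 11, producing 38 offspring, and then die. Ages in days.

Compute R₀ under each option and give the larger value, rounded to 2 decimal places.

breed at age 10: R₀ = 0.71 × (6 + 0.28 × 38) = 0.71 × 16.6400 = 11.8144
delay to age 11: R₀ = 0.71 × (0.63 × 38) = 0.71 × 23.9400 = 16.9974
Higher: delay to age 11 (16.9974).

17.00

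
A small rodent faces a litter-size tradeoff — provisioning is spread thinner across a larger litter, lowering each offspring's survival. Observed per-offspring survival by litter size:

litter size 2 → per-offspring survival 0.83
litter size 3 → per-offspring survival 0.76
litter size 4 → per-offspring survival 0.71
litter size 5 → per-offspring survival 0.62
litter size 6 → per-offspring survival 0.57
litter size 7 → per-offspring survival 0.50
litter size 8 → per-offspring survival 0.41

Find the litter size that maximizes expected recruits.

Expected recruits = c × s(c):
  c=2: 2 × 0.83 = 1.660
  c=3: 3 × 0.76 = 2.280
  c=4: 4 × 0.71 = 2.840
  c=5: 5 × 0.62 = 3.100
  c=6: 6 × 0.57 = 3.420
  c=7: 7 × 0.50 = 3.500
  c=8: 8 × 0.41 = 3.280
Maximum at c = 7 (3.500 recruits).

7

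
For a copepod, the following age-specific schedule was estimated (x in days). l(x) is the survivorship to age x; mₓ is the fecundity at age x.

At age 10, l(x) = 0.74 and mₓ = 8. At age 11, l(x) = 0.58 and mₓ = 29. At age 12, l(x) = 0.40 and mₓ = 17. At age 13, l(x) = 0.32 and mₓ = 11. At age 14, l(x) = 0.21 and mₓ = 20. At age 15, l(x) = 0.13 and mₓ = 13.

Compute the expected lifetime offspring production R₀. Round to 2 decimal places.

R₀ = Σ l(x) mₓ:
  age 10: 0.74 × 8 = 5.9200
  age 11: 0.58 × 29 = 16.8200
  age 12: 0.40 × 17 = 6.8000
  age 13: 0.32 × 11 = 3.5200
  age 14: 0.21 × 20 = 4.2000
  age 15: 0.13 × 13 = 1.6900
R₀ = 5.9200 + 16.8200 + 6.8000 + 3.5200 + 4.2000 + 1.6900 = 38.9500

38.95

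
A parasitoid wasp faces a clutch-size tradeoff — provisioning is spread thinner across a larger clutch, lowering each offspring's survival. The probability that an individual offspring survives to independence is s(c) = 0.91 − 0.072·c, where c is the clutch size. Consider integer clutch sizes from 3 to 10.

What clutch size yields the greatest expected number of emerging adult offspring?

Expected emerging adult offspring = c × s(c):
  c=3: 3 × 0.694 = 2.082
  c=4: 4 × 0.622 = 2.488
  c=5: 5 × 0.550 = 2.750
  c=6: 6 × 0.478 = 2.868
  c=7: 7 × 0.406 = 2.842
  c=8: 8 × 0.334 = 2.672
  c=9: 9 × 0.262 = 2.358
  c=10: 10 × 0.190 = 1.900
Maximum at c = 6 (2.868 emerging adult offspring).

6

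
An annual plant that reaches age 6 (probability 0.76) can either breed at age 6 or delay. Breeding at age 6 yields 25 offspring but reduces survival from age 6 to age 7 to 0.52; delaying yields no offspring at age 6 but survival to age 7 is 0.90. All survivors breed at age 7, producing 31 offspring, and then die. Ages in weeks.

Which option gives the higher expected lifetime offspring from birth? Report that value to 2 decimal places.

31.25

breed at age 6: R₀ = 0.76 × (25 + 0.52 × 31) = 0.76 × 41.1200 = 31.2512
delay to age 7: R₀ = 0.76 × (0.90 × 31) = 0.76 × 27.9000 = 21.2040
Higher: breed at age 6 (31.2512).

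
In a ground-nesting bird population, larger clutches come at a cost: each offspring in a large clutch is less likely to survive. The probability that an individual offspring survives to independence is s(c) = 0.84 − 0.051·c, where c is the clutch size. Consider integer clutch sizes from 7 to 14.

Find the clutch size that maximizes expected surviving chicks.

Expected surviving chicks = c × s(c):
  c=7: 7 × 0.483 = 3.381
  c=8: 8 × 0.432 = 3.456
  c=9: 9 × 0.381 = 3.429
  c=10: 10 × 0.330 = 3.300
  c=11: 11 × 0.279 = 3.069
  c=12: 12 × 0.228 = 2.736
  c=13: 13 × 0.177 = 2.301
  c=14: 14 × 0.126 = 1.764
Maximum at c = 8 (3.456 surviving chicks).

8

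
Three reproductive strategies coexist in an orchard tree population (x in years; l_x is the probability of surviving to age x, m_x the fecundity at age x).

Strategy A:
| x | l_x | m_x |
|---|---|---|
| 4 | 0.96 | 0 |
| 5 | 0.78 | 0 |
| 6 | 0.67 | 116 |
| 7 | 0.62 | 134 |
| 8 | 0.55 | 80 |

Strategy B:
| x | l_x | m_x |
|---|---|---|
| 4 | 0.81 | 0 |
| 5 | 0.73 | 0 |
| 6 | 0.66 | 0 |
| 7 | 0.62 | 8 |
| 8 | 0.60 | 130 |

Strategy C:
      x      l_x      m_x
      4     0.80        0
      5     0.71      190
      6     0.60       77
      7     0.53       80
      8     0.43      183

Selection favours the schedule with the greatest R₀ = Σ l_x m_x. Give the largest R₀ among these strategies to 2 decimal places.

Strategy A: R₀ = 0.96×0 + 0.78×0 + 0.67×116 + 0.62×134 + 0.55×80 = 204.8000
Strategy B: R₀ = 0.81×0 + 0.73×0 + 0.66×0 + 0.62×8 + 0.60×130 = 82.9600
Strategy C: R₀ = 0.80×0 + 0.71×190 + 0.60×77 + 0.53×80 + 0.43×183 = 302.1900
Highest R₀: strategy C with 302.1900.

302.19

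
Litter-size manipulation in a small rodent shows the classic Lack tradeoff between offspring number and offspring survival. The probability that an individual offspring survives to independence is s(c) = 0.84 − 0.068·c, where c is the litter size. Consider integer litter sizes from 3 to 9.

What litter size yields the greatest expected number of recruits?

Expected recruits = c × s(c):
  c=3: 3 × 0.636 = 1.908
  c=4: 4 × 0.568 = 2.272
  c=5: 5 × 0.500 = 2.500
  c=6: 6 × 0.432 = 2.592
  c=7: 7 × 0.364 = 2.548
  c=8: 8 × 0.296 = 2.368
  c=9: 9 × 0.228 = 2.052
Maximum at c = 6 (2.592 recruits).

6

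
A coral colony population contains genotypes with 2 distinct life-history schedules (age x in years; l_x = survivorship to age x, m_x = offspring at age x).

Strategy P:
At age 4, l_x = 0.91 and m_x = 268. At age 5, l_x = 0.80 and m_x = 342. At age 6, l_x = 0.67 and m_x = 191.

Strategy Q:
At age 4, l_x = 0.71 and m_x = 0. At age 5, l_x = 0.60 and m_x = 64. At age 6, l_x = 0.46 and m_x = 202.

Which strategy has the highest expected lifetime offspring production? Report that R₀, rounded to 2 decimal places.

645.45

Strategy P: R₀ = 0.91×268 + 0.80×342 + 0.67×191 = 645.4500
Strategy Q: R₀ = 0.71×0 + 0.60×64 + 0.46×202 = 131.3200
Highest R₀: strategy P with 645.4500.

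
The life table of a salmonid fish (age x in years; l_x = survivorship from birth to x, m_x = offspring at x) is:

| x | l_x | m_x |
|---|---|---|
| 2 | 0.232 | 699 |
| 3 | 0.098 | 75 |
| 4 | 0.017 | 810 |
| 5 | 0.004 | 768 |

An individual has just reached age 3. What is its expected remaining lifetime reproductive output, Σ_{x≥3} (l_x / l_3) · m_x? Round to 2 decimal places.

l_3 = 0.098. Conditional survival from age 3 to x is l_x / l_3.
  x=3: (0.098/0.098) × 75 = 75.0000
  x=4: (0.017/0.098) × 810 = 140.5102
  x=5: (0.004/0.098) × 768 = 31.3469
Sum = 75.0000 + 140.5102 + 31.3469 = 246.8571

246.86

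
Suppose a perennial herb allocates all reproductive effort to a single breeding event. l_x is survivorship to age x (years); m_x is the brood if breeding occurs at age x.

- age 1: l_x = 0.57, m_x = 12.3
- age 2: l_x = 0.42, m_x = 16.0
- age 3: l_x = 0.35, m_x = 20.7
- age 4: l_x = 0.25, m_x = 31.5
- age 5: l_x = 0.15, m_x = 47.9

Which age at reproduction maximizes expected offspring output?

4

Expected offspring if breeding at age x = l_x × m_x:
  age 1: 0.57 × 12.3 = 7.011
  age 2: 0.42 × 16.0 = 6.720
  age 3: 0.35 × 20.7 = 7.245
  age 4: 0.25 × 31.5 = 7.875
  age 5: 0.15 × 47.9 = 7.185
Maximum at age 4 (7.875).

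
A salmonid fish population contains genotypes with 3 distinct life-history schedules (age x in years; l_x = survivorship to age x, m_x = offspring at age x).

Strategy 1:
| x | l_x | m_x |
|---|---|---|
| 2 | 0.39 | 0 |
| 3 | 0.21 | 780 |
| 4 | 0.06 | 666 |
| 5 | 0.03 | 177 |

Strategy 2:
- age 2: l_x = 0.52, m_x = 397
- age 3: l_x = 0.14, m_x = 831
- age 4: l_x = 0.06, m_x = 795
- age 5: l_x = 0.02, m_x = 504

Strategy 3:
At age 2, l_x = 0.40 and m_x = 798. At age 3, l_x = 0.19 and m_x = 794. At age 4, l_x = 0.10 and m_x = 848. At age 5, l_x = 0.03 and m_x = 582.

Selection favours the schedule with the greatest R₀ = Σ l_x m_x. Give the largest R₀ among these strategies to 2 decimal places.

Strategy 1: R₀ = 0.39×0 + 0.21×780 + 0.06×666 + 0.03×177 = 209.0700
Strategy 2: R₀ = 0.52×397 + 0.14×831 + 0.06×795 + 0.02×504 = 380.5600
Strategy 3: R₀ = 0.40×798 + 0.19×794 + 0.10×848 + 0.03×582 = 572.3200
Highest R₀: strategy 3 with 572.3200.

572.32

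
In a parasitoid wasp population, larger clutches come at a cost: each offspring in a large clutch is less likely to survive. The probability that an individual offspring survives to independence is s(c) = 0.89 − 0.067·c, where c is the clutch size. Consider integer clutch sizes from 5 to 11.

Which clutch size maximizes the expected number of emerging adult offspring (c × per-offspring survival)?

Expected emerging adult offspring = c × s(c):
  c=5: 5 × 0.555 = 2.775
  c=6: 6 × 0.488 = 2.928
  c=7: 7 × 0.421 = 2.947
  c=8: 8 × 0.354 = 2.832
  c=9: 9 × 0.287 = 2.583
  c=10: 10 × 0.220 = 2.200
  c=11: 11 × 0.153 = 1.683
Maximum at c = 7 (2.947 emerging adult offspring).

7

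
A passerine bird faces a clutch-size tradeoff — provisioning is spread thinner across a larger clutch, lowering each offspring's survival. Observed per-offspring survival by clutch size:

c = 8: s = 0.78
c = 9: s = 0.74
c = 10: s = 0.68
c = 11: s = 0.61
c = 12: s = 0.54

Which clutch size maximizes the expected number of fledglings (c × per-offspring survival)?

Expected fledglings = c × s(c):
  c=8: 8 × 0.78 = 6.240
  c=9: 9 × 0.74 = 6.660
  c=10: 10 × 0.68 = 6.800
  c=11: 11 × 0.61 = 6.710
  c=12: 12 × 0.54 = 6.480
Maximum at c = 10 (6.800 fledglings).

10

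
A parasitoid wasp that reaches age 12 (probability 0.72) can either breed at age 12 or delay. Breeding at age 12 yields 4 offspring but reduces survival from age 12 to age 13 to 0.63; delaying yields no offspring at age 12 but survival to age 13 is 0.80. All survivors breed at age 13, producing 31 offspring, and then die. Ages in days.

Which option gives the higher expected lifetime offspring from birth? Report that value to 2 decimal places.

17.86

breed at age 12: R₀ = 0.72 × (4 + 0.63 × 31) = 0.72 × 23.5300 = 16.9416
delay to age 13: R₀ = 0.72 × (0.80 × 31) = 0.72 × 24.8000 = 17.8560
Higher: delay to age 13 (17.8560).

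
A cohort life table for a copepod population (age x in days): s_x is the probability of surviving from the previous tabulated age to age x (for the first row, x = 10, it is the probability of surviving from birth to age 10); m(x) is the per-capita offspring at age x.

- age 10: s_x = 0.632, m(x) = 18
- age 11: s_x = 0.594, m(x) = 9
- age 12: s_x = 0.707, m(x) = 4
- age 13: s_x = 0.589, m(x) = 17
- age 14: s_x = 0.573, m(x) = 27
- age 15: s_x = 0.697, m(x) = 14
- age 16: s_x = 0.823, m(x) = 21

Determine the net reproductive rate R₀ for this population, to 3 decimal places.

Survivorship from birth: l_x = s_10·s_11·…·s_x.
  l_10 = 0.63200
  l_11 = 0.37541
  l_12 = 0.26541
  l_13 = 0.15633
  l_14 = 0.08958
  l_15 = 0.06243
  l_16 = 0.05138
R₀ = Σ l_x m(x):
  age 10: 0.63200 × 18 = 11.3760
  age 11: 0.37541 × 9 = 3.3787
  age 12: 0.26541 × 4 = 1.0616
  age 13: 0.15633 × 17 = 2.6576
  age 14: 0.08958 × 27 = 2.4187
  age 15: 0.06243 × 14 = 0.8740
  age 16: 0.05138 × 21 = 1.0790
R₀ = 11.3760 + 3.3787 + 1.0616 + 2.6576 + 2.4187 + 0.8740 + 1.0790 = 22.8456

22.846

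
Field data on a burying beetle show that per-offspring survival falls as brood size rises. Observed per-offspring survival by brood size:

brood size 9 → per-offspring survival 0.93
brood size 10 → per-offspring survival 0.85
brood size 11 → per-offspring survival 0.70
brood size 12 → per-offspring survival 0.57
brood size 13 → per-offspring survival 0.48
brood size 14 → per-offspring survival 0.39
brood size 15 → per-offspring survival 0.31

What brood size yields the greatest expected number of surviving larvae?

Expected surviving larvae = c × s(c):
  c=9: 9 × 0.93 = 8.370
  c=10: 10 × 0.85 = 8.500
  c=11: 11 × 0.70 = 7.700
  c=12: 12 × 0.57 = 6.840
  c=13: 13 × 0.48 = 6.240
  c=14: 14 × 0.39 = 5.460
  c=15: 15 × 0.31 = 4.650
Maximum at c = 10 (8.500 surviving larvae).

10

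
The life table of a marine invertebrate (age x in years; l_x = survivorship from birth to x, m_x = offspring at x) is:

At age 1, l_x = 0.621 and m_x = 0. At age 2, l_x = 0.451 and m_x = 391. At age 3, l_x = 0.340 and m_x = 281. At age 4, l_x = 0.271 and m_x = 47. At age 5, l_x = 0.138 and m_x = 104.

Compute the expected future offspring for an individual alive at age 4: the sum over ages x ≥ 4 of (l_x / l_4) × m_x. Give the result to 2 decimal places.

l_4 = 0.271. Conditional survival from age 4 to x is l_x / l_4.
  x=4: (0.271/0.271) × 47 = 47.0000
  x=5: (0.138/0.271) × 104 = 52.9594
Sum = 47.0000 + 52.9594 = 99.9594

99.96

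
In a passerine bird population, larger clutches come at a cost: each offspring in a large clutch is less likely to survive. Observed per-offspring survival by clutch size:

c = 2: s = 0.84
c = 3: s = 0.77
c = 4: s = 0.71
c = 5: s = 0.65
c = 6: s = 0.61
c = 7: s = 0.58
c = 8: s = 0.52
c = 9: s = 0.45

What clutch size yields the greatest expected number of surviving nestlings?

Expected surviving nestlings = c × s(c):
  c=2: 2 × 0.84 = 1.680
  c=3: 3 × 0.77 = 2.310
  c=4: 4 × 0.71 = 2.840
  c=5: 5 × 0.65 = 3.250
  c=6: 6 × 0.61 = 3.660
  c=7: 7 × 0.58 = 4.060
  c=8: 8 × 0.52 = 4.160
  c=9: 9 × 0.45 = 4.050
Maximum at c = 8 (4.160 surviving nestlings).

8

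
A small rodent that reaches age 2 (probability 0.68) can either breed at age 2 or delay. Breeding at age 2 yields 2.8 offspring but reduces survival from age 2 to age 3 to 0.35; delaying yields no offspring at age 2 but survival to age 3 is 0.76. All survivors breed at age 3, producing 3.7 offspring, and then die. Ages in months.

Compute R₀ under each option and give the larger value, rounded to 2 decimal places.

2.78

breed at age 2: R₀ = 0.68 × (2.8 + 0.35 × 3.7) = 0.68 × 4.0950 = 2.7846
delay to age 3: R₀ = 0.68 × (0.76 × 3.7) = 0.68 × 2.8120 = 1.9122
Higher: breed at age 2 (2.7846).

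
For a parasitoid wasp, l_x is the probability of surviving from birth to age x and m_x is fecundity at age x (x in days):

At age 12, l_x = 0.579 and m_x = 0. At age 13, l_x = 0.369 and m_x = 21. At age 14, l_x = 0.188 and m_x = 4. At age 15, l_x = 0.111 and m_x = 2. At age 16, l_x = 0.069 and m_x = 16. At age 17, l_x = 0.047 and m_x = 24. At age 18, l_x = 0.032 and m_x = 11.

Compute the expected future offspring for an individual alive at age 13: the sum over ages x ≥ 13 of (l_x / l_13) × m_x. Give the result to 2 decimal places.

30.64

l_13 = 0.369. Conditional survival from age 13 to x is l_x / l_13.
  x=13: (0.369/0.369) × 21 = 21.0000
  x=14: (0.188/0.369) × 4 = 2.0379
  x=15: (0.111/0.369) × 2 = 0.6016
  x=16: (0.069/0.369) × 16 = 2.9919
  x=17: (0.047/0.369) × 24 = 3.0569
  x=18: (0.032/0.369) × 11 = 0.9539
Sum = 21.0000 + 2.0379 + 0.6016 + 2.9919 + 3.0569 + 0.9539 = 30.6423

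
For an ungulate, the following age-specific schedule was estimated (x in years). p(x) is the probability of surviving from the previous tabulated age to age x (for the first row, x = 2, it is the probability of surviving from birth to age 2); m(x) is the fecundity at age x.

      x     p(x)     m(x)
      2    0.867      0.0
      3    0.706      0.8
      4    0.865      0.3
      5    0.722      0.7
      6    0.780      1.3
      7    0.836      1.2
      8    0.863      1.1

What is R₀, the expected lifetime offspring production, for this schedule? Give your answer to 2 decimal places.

Survivorship from birth: l_x = p_2·p_3·…·p_x.
  l_2 = 0.86700
  l_3 = 0.61210
  l_4 = 0.52947
  l_5 = 0.38228
  l_6 = 0.29818
  l_7 = 0.24927
  l_8 = 0.21512
R₀ = Σ l_x m(x):
  age 2: 0.86700 × 0.0 = 0.0000
  age 3: 0.61210 × 0.8 = 0.4897
  age 4: 0.52947 × 0.3 = 0.1588
  age 5: 0.38228 × 0.7 = 0.2676
  age 6: 0.29818 × 1.3 = 0.3876
  age 7: 0.24927 × 1.2 = 0.2991
  age 8: 0.21512 × 1.1 = 0.2366
R₀ = 0.0000 + 0.4897 + 0.1588 + 0.2676 + 0.3876 + 0.2991 + 0.2366 = 1.8395

1.84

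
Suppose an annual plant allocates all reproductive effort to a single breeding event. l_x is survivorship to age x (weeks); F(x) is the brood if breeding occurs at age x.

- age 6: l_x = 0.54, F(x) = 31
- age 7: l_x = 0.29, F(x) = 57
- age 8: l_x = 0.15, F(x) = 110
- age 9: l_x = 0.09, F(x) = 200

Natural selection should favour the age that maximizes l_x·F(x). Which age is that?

Expected offspring if breeding at age x = l_x × F(x):
  age 6: 0.54 × 31 = 16.740
  age 7: 0.29 × 57 = 16.530
  age 8: 0.15 × 110 = 16.500
  age 9: 0.09 × 200 = 18.000
Maximum at age 9 (18.000).

9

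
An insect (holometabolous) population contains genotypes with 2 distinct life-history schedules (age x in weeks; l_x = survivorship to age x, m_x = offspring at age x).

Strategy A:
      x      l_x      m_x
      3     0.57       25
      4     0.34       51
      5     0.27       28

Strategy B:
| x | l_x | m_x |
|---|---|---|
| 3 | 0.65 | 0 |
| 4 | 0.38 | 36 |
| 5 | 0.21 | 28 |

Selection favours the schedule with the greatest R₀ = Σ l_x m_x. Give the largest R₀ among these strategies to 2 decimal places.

39.15

Strategy A: R₀ = 0.57×25 + 0.34×51 + 0.27×28 = 39.1500
Strategy B: R₀ = 0.65×0 + 0.38×36 + 0.21×28 = 19.5600
Highest R₀: strategy A with 39.1500.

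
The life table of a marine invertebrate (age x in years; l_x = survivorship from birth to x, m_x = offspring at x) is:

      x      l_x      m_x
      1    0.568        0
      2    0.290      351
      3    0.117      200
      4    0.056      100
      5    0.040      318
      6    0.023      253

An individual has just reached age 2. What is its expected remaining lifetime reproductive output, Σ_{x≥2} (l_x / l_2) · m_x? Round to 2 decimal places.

514.93

l_2 = 0.290. Conditional survival from age 2 to x is l_x / l_2.
  x=2: (0.290/0.290) × 351 = 351.0000
  x=3: (0.117/0.290) × 200 = 80.6897
  x=4: (0.056/0.290) × 100 = 19.3103
  x=5: (0.040/0.290) × 318 = 43.8621
  x=6: (0.023/0.290) × 253 = 20.0655
Sum = 351.0000 + 80.6897 + 19.3103 + 43.8621 + 20.0655 = 514.9276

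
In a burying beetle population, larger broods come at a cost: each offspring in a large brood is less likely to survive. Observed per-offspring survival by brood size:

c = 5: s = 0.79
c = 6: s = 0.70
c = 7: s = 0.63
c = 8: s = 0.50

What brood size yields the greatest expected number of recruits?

Expected recruits = c × s(c):
  c=5: 5 × 0.79 = 3.950
  c=6: 6 × 0.70 = 4.200
  c=7: 7 × 0.63 = 4.410
  c=8: 8 × 0.50 = 4.000
Maximum at c = 7 (4.410 recruits).

7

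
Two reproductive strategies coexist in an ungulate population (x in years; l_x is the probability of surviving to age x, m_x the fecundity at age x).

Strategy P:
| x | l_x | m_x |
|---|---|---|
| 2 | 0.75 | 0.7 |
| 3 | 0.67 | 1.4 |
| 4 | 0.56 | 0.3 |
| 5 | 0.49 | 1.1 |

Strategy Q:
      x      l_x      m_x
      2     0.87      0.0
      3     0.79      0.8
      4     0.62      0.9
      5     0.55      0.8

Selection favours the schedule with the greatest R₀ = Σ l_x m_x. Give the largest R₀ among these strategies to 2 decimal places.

Strategy P: R₀ = 0.75×0.7 + 0.67×1.4 + 0.56×0.3 + 0.49×1.1 = 2.1700
Strategy Q: R₀ = 0.87×0.0 + 0.79×0.8 + 0.62×0.9 + 0.55×0.8 = 1.6300
Highest R₀: strategy P with 2.1700.

2.17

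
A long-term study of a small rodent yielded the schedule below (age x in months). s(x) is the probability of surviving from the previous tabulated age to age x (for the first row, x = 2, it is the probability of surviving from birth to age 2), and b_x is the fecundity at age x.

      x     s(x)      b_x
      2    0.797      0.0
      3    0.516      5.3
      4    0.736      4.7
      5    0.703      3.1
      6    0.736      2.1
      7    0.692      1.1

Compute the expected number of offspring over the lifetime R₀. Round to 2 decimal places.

Survivorship from birth: l_x = s_2·s_3·…·s_x.
  l_2 = 0.79700
  l_3 = 0.41125
  l_4 = 0.30268
  l_5 = 0.21279
  l_6 = 0.15661
  l_7 = 0.10837
R₀ = Σ l_x b_x:
  age 2: 0.79700 × 0.0 = 0.0000
  age 3: 0.41125 × 5.3 = 2.1796
  age 4: 0.30268 × 4.7 = 1.4226
  age 5: 0.21279 × 3.1 = 0.6596
  age 6: 0.15661 × 2.1 = 0.3289
  age 7: 0.10837 × 1.1 = 0.1192
R₀ = 0.0000 + 2.1796 + 1.4226 + 0.6596 + 0.3289 + 0.1192 = 4.7100

4.71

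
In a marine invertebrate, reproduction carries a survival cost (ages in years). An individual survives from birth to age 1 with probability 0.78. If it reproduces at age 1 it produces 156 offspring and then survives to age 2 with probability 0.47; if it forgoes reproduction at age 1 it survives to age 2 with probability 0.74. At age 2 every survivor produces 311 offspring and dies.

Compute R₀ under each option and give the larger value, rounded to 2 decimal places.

breed at age 1: R₀ = 0.78 × (156 + 0.47 × 311) = 0.78 × 302.1700 = 235.6926
delay to age 2: R₀ = 0.78 × (0.74 × 311) = 0.78 × 230.1400 = 179.5092
Higher: breed at age 1 (235.6926).

235.69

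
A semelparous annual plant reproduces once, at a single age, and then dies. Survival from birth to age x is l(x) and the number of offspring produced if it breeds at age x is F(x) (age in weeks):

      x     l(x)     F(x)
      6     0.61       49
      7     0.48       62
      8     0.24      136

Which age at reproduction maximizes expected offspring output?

Expected offspring if breeding at age x = l(x) × F(x):
  age 6: 0.61 × 49 = 29.890
  age 7: 0.48 × 62 = 29.760
  age 8: 0.24 × 136 = 32.640
Maximum at age 8 (32.640).

8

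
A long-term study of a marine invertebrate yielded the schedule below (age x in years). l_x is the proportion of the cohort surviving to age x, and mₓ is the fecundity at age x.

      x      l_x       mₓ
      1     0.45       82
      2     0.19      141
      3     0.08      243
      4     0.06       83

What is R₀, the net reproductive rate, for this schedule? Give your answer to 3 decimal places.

88.110

R₀ = Σ l_x mₓ:
  age 1: 0.45 × 82 = 36.9000
  age 2: 0.19 × 141 = 26.7900
  age 3: 0.08 × 243 = 19.4400
  age 4: 0.06 × 83 = 4.9800
R₀ = 36.9000 + 26.7900 + 19.4400 + 4.9800 = 88.1100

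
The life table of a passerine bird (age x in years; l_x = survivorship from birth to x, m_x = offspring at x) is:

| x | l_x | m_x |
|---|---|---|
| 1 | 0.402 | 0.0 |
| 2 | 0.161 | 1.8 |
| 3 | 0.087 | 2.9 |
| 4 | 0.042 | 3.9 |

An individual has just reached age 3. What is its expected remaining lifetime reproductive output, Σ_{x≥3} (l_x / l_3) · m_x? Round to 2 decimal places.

4.78

l_3 = 0.087. Conditional survival from age 3 to x is l_x / l_3.
  x=3: (0.087/0.087) × 2.9 = 2.9000
  x=4: (0.042/0.087) × 3.9 = 1.8828
Sum = 2.9000 + 1.8828 = 4.7828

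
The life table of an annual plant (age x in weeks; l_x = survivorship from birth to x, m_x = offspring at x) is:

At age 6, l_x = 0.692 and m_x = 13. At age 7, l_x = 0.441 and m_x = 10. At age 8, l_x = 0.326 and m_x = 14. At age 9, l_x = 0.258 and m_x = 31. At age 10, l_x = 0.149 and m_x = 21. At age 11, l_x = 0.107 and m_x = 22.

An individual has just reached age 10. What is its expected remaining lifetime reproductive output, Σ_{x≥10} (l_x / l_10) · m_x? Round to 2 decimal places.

l_10 = 0.149. Conditional survival from age 10 to x is l_x / l_10.
  x=10: (0.149/0.149) × 21 = 21.0000
  x=11: (0.107/0.149) × 22 = 15.7987
Sum = 21.0000 + 15.7987 = 36.7987

36.80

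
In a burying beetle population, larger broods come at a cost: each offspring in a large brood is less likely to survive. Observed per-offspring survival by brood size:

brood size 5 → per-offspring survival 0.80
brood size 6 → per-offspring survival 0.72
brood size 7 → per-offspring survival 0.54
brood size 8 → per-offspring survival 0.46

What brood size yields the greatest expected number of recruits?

Expected recruits = c × s(c):
  c=5: 5 × 0.80 = 4.000
  c=6: 6 × 0.72 = 4.320
  c=7: 7 × 0.54 = 3.780
  c=8: 8 × 0.46 = 3.680
Maximum at c = 6 (4.320 recruits).

6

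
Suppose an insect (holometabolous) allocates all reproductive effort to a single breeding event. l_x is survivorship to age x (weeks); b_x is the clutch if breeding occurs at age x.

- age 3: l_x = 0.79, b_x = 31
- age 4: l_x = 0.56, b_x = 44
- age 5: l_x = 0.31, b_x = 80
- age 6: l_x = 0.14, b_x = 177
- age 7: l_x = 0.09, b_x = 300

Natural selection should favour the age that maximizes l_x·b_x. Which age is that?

Expected offspring if breeding at age x = l_x × b_x:
  age 3: 0.79 × 31 = 24.490
  age 4: 0.56 × 44 = 24.640
  age 5: 0.31 × 80 = 24.800
  age 6: 0.14 × 177 = 24.780
  age 7: 0.09 × 300 = 27.000
Maximum at age 7 (27.000).

7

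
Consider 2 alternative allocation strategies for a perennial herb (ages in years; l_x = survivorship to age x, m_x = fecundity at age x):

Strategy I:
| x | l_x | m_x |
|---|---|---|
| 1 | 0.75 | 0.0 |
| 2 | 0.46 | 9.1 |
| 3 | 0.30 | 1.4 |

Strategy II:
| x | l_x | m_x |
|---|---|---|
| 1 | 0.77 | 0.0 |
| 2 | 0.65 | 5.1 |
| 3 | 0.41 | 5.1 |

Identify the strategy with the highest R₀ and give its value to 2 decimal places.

Strategy I: R₀ = 0.75×0.0 + 0.46×9.1 + 0.30×1.4 = 4.6060
Strategy II: R₀ = 0.77×0.0 + 0.65×5.1 + 0.41×5.1 = 5.4060
Highest R₀: strategy II with 5.4060.

5.41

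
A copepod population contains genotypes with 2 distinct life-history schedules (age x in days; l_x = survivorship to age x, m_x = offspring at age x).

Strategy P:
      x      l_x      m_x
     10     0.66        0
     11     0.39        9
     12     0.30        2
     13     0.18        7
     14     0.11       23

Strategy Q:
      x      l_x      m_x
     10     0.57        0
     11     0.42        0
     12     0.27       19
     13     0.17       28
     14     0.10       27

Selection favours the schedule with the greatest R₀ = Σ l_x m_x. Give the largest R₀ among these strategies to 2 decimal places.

Strategy P: R₀ = 0.66×0 + 0.39×9 + 0.30×2 + 0.18×7 + 0.11×23 = 7.9000
Strategy Q: R₀ = 0.57×0 + 0.42×0 + 0.27×19 + 0.17×28 + 0.10×27 = 12.5900
Highest R₀: strategy Q with 12.5900.

12.59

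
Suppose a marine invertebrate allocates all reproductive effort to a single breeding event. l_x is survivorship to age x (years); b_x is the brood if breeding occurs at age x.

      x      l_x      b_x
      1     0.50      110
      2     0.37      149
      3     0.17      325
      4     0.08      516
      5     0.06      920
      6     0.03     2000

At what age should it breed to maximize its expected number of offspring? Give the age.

6

Expected offspring if breeding at age x = l_x × b_x:
  age 1: 0.50 × 110 = 55.000
  age 2: 0.37 × 149 = 55.130
  age 3: 0.17 × 325 = 55.250
  age 4: 0.08 × 516 = 41.280
  age 5: 0.06 × 920 = 55.200
  age 6: 0.03 × 2000 = 60.000
Maximum at age 6 (60.000).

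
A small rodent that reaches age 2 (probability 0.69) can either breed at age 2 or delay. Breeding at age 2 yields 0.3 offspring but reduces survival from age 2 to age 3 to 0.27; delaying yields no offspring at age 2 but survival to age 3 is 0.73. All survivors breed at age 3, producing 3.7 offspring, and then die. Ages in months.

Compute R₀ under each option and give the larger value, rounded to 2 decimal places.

1.86

breed at age 2: R₀ = 0.69 × (0.3 + 0.27 × 3.7) = 0.69 × 1.2990 = 0.8963
delay to age 3: R₀ = 0.69 × (0.73 × 3.7) = 0.69 × 2.7010 = 1.8637
Higher: delay to age 3 (1.8637).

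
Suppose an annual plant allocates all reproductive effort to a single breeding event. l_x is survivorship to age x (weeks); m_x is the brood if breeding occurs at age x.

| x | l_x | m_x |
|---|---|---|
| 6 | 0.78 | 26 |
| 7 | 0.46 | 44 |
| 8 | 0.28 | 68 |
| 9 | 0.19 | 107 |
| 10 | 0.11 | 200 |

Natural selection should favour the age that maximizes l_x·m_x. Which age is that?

Expected offspring if breeding at age x = l_x × m_x:
  age 6: 0.78 × 26 = 20.280
  age 7: 0.46 × 44 = 20.240
  age 8: 0.28 × 68 = 19.040
  age 9: 0.19 × 107 = 20.330
  age 10: 0.11 × 200 = 22.000
Maximum at age 10 (22.000).

10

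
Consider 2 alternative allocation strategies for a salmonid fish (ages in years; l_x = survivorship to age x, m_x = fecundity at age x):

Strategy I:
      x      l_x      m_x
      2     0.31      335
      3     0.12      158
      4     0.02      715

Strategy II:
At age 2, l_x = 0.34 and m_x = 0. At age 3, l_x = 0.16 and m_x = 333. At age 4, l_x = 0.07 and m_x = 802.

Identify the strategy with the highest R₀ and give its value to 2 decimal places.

Strategy I: R₀ = 0.31×335 + 0.12×158 + 0.02×715 = 137.1100
Strategy II: R₀ = 0.34×0 + 0.16×333 + 0.07×802 = 109.4200
Highest R₀: strategy I with 137.1100.

137.11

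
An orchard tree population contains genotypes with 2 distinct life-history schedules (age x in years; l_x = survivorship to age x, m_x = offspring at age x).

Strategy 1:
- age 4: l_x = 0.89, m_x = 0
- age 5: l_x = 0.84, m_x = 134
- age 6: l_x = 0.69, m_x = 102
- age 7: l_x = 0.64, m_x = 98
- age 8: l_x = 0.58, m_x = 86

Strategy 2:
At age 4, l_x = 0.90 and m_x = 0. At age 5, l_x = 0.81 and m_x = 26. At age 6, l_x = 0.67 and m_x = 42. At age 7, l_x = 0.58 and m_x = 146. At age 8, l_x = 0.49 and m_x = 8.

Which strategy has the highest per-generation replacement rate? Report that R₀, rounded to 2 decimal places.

Strategy 1: R₀ = 0.89×0 + 0.84×134 + 0.69×102 + 0.64×98 + 0.58×86 = 295.5400
Strategy 2: R₀ = 0.90×0 + 0.81×26 + 0.67×42 + 0.58×146 + 0.49×8 = 137.8000
Highest R₀: strategy 1 with 295.5400.

295.54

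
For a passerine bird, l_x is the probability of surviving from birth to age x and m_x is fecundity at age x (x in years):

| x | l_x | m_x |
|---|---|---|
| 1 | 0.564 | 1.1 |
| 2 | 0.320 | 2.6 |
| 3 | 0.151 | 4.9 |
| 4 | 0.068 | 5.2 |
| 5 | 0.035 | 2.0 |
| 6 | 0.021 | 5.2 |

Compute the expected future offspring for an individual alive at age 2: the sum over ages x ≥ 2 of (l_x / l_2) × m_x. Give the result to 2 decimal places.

6.58

l_2 = 0.320. Conditional survival from age 2 to x is l_x / l_2.
  x=2: (0.320/0.320) × 2.6 = 2.6000
  x=3: (0.151/0.320) × 4.9 = 2.3122
  x=4: (0.068/0.320) × 5.2 = 1.1050
  x=5: (0.035/0.320) × 2.0 = 0.2188
  x=6: (0.021/0.320) × 5.2 = 0.3413
Sum = 2.6000 + 2.3122 + 1.1050 + 0.2188 + 0.3413 = 6.5772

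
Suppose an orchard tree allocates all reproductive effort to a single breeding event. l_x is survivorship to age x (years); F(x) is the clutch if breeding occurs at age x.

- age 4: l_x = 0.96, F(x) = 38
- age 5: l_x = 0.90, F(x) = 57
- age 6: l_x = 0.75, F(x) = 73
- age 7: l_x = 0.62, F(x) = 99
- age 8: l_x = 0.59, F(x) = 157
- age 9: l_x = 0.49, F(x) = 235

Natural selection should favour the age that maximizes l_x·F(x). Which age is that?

9

Expected offspring if breeding at age x = l_x × F(x):
  age 4: 0.96 × 38 = 36.480
  age 5: 0.90 × 57 = 51.300
  age 6: 0.75 × 73 = 54.750
  age 7: 0.62 × 99 = 61.380
  age 8: 0.59 × 157 = 92.630
  age 9: 0.49 × 235 = 115.150
Maximum at age 9 (115.150).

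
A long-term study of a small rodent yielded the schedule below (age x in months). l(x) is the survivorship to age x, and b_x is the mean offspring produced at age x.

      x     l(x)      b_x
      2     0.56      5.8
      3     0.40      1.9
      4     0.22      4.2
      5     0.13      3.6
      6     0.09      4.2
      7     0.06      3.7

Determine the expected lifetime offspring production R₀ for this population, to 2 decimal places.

R₀ = Σ l(x) b_x:
  age 2: 0.56 × 5.8 = 3.2480
  age 3: 0.40 × 1.9 = 0.7600
  age 4: 0.22 × 4.2 = 0.9240
  age 5: 0.13 × 3.6 = 0.4680
  age 6: 0.09 × 4.2 = 0.3780
  age 7: 0.06 × 3.7 = 0.2220
R₀ = 3.2480 + 0.7600 + 0.9240 + 0.4680 + 0.3780 + 0.2220 = 6.0000

6.00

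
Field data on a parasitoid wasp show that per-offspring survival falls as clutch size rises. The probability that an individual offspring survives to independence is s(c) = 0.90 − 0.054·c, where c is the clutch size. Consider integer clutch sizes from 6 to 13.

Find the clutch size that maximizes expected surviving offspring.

8

Expected surviving offspring = c × s(c):
  c=6: 6 × 0.576 = 3.456
  c=7: 7 × 0.522 = 3.654
  c=8: 8 × 0.468 = 3.744
  c=9: 9 × 0.414 = 3.726
  c=10: 10 × 0.360 = 3.600
  c=11: 11 × 0.306 = 3.366
  c=12: 12 × 0.252 = 3.024
  c=13: 13 × 0.198 = 2.574
Maximum at c = 8 (3.744 surviving offspring).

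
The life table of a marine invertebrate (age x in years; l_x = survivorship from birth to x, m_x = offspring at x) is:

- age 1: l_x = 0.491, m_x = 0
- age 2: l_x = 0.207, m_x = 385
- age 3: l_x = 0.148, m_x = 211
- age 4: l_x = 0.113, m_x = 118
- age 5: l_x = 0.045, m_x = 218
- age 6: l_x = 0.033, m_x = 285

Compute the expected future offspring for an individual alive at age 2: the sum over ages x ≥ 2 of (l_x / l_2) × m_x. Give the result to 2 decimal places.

l_2 = 0.207. Conditional survival from age 2 to x is l_x / l_2.
  x=2: (0.207/0.207) × 385 = 385.0000
  x=3: (0.148/0.207) × 211 = 150.8599
  x=4: (0.113/0.207) × 118 = 64.4155
  x=5: (0.045/0.207) × 218 = 47.3913
  x=6: (0.033/0.207) × 285 = 45.4348
Sum = 385.0000 + 150.8599 + 64.4155 + 47.3913 + 45.4348 = 693.1014

693.10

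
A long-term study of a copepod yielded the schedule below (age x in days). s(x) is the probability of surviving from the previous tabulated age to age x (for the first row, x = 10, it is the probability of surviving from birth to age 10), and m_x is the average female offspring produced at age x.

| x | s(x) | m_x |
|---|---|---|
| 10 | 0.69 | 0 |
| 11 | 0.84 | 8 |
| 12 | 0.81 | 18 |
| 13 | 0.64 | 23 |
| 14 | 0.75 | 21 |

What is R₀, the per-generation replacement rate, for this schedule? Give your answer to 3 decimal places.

Survivorship from birth: l_x = s_10·s_11·…·s_x.
  l_10 = 0.69000
  l_11 = 0.57960
  l_12 = 0.46948
  l_13 = 0.30046
  l_14 = 0.22535
R₀ = Σ l_x m_x:
  age 10: 0.69000 × 0 = 0.0000
  age 11: 0.57960 × 8 = 4.6368
  age 12: 0.46948 × 18 = 8.4506
  age 13: 0.30046 × 23 = 6.9106
  age 14: 0.22535 × 21 = 4.7324
R₀ = 0.0000 + 4.6368 + 8.4506 + 6.9106 + 4.7324 = 24.7304

24.730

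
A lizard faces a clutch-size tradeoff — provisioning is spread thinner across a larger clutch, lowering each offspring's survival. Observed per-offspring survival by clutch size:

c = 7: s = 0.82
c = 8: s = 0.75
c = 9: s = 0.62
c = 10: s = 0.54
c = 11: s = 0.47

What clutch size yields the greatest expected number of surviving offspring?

Expected surviving offspring = c × s(c):
  c=7: 7 × 0.82 = 5.740
  c=8: 8 × 0.75 = 6.000
  c=9: 9 × 0.62 = 5.580
  c=10: 10 × 0.54 = 5.400
  c=11: 11 × 0.47 = 5.170
Maximum at c = 8 (6.000 surviving offspring).

8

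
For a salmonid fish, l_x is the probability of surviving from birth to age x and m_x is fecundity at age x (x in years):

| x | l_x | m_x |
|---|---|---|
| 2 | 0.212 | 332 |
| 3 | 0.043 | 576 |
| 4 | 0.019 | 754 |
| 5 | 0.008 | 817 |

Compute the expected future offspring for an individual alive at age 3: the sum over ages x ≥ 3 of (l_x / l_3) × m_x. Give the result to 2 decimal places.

1061.16

l_3 = 0.043. Conditional survival from age 3 to x is l_x / l_3.
  x=3: (0.043/0.043) × 576 = 576.0000
  x=4: (0.019/0.043) × 754 = 333.1628
  x=5: (0.008/0.043) × 817 = 152.0000
Sum = 576.0000 + 333.1628 + 152.0000 = 1061.1628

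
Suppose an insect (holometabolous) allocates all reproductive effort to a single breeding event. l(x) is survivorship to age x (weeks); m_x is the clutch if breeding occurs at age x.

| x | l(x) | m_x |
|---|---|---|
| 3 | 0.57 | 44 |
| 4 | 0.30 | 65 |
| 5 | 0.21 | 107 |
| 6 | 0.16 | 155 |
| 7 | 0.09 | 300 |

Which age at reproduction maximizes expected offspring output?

Expected offspring if breeding at age x = l(x) × m_x:
  age 3: 0.57 × 44 = 25.080
  age 4: 0.30 × 65 = 19.500
  age 5: 0.21 × 107 = 22.470
  age 6: 0.16 × 155 = 24.800
  age 7: 0.09 × 300 = 27.000
Maximum at age 7 (27.000).

7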